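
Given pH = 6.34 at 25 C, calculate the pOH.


pOH = 14 - pH
pOH = 14 - 6.34
pOH = 7.66

7.66


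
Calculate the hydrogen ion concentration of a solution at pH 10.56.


[H+] = 10^(-pH)
[H+] = 10^(-10.56)
[H+] = 2.754e-11 M

2.754e-11 M


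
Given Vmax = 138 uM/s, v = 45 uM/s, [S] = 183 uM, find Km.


Km = [S] * (Vmax - v) / v
Km = 183 * (138 - 45) / 45
Km = 378.2 uM

378.2 uM


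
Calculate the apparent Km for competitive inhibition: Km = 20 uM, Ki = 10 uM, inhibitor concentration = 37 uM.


Km_app = Km * (1 + [I]/Ki)
Km_app = 20 * (1 + 37/10)
Km_app = 94.0 uM

94.0 uM


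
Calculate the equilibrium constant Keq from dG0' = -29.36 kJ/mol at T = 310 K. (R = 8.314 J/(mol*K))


Keq = exp(-dG0 * 1000 / (R * T))
Keq = exp(-(-29.36) * 1000 / (8.314 * 310))
Keq = 88573.658

88573.658


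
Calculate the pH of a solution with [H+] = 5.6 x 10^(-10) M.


pH = -log10([H+])
pH = -log10(5.6 x 10^(-10))
pH = 9.2518

9.2518


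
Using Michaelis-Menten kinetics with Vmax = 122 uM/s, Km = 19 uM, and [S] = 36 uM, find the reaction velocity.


v = Vmax * [S] / (Km + [S])
v = 122 * 36 / (19 + 36)
v = 79.8545 uM/s

79.8545 uM/s


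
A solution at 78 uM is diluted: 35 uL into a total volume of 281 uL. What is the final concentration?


C2 = C1 * V1 / V2
C2 = 78 * 35 / 281
C2 = 9.7153 uM

9.7153 uM


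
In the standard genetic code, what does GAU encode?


Standard genetic code lookup.
Codon GAU -> Asp

Asp


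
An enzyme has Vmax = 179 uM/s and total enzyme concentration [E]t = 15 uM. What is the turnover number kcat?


kcat = Vmax / [E]t
kcat = 179 / 15
kcat = 11.9333 s^-1

11.9333 s^-1


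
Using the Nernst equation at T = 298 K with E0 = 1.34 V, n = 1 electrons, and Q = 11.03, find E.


E = E0 - (RT/nF) * ln(Q)
E = 1.34 - (8.314 * 298 / (1 * 96485)) * ln(11.03)
E = 1.2784 V

1.2784 V


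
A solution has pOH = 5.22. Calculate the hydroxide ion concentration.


[OH-] = 10^(-pOH)
[OH-] = 10^(-5.22)
[OH-] = 6.026e-06 M

6.026e-06 M


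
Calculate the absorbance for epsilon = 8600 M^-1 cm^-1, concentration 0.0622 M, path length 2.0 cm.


A = epsilon * c * l
A = 8600 * 0.0622 * 2.0
A = 1069.84

1069.84


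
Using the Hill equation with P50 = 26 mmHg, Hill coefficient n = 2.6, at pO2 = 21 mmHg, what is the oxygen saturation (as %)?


Y = pO2^n / (P50^n + pO2^n)
Y = 21^2.6 / (26^2.6 + 21^2.6)
Y = 36.46%

36.46%


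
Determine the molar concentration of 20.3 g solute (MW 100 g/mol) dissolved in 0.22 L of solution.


C = (mass / MW) / volume
C = (20.3 / 100) / 0.22
C = 0.9227 M

0.9227 M


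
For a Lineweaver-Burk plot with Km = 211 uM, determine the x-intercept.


x-intercept = -1/Km
= -1/211
= -0.0047 1/uM

-0.0047 1/uM


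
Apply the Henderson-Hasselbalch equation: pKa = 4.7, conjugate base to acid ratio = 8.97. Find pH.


pH = pKa + log10([A-]/[HA])
pH = 4.7 + log10(8.97)
pH = 5.6528

5.6528


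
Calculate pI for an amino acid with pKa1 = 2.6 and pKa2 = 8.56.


pI = (pKa1 + pKa2) / 2
pI = (2.6 + 8.56) / 2
pI = 5.58

5.58


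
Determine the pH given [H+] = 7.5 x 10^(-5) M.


pH = -log10([H+])
pH = -log10(7.5 x 10^(-5))
pH = 4.1249

4.1249


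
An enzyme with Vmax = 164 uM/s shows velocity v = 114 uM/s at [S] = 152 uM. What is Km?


Km = [S] * (Vmax - v) / v
Km = 152 * (164 - 114) / 114
Km = 66.6667 uM

66.6667 uM


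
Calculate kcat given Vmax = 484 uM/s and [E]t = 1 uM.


kcat = Vmax / [E]t
kcat = 484 / 1
kcat = 484.0 s^-1

484.0 s^-1


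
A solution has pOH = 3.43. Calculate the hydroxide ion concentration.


[OH-] = 10^(-pOH)
[OH-] = 10^(-3.43)
[OH-] = 3.715e-04 M

3.715e-04 M


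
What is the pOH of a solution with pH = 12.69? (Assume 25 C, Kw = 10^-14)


pOH = 14 - pH
pOH = 14 - 12.69
pOH = 1.31

1.31


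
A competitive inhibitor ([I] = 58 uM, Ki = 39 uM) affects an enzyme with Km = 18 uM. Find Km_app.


Km_app = Km * (1 + [I]/Ki)
Km_app = 18 * (1 + 58/39)
Km_app = 44.7692 uM

44.7692 uM


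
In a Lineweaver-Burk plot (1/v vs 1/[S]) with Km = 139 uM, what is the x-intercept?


x-intercept = -1/Km
= -1/139
= -0.0072 1/uM

-0.0072 1/uM


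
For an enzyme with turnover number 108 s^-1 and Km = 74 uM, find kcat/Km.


Catalytic efficiency = kcat / Km
= 108 / 74
= 1.4595 uM^-1*s^-1

1.4595 uM^-1*s^-1


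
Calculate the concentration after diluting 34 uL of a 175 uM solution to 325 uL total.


C2 = C1 * V1 / V2
C2 = 175 * 34 / 325
C2 = 18.3077 uM

18.3077 uM


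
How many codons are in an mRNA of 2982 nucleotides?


codons = nucleotides / 3
codons = 2982 / 3 = 994

994


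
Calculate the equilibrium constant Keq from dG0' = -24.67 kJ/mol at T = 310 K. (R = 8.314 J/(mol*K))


Keq = exp(-dG0 * 1000 / (R * T))
Keq = exp(-(-24.67) * 1000 / (8.314 * 310))
Keq = 14355.4392

14355.4392


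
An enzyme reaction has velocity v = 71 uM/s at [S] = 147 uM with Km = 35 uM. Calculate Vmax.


Vmax = v * (Km + [S]) / [S]
Vmax = 71 * (35 + 147) / 147
Vmax = 87.9048 uM/s

87.9048 uM/s


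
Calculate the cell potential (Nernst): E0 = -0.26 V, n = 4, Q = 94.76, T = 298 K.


E = E0 - (RT/nF) * ln(Q)
E = -0.26 - (8.314 * 298 / (4 * 96485)) * ln(94.76)
E = -0.2892 V

-0.2892 V


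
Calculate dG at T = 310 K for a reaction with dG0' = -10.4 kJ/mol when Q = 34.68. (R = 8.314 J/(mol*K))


dG = dG0' + RT * ln(Q) / 1000
dG = -10.4 + 8.314 * 310 * ln(34.68) / 1000
dG = -1.2603 kJ/mol

-1.2603 kJ/mol


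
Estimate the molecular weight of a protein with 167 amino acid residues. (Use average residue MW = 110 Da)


MW = n_residues * 110 Da
MW = 167 * 110
MW = 18370 Da

18370 Da


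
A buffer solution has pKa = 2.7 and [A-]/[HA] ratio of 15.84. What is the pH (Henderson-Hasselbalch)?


pH = pKa + log10([A-]/[HA])
pH = 2.7 + log10(15.84)
pH = 3.8998

3.8998


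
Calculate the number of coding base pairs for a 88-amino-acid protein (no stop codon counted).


Each amino acid = 1 codon = 3 bp
bp = 88 * 3 = 264 bp

264 bp


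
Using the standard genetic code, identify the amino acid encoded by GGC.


Standard genetic code lookup.
Codon GGC -> Gly

Gly


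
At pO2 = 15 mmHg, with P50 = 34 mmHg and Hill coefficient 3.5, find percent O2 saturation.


Y = pO2^n / (P50^n + pO2^n)
Y = 15^3.5 / (34^3.5 + 15^3.5)
Y = 5.4%

5.4%


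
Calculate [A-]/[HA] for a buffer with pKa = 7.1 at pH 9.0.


[A-]/[HA] = 10^(pH - pKa)
= 10^(9.0 - 7.1)
= 79.4328

79.4328


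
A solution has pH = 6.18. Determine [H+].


[H+] = 10^(-pH)
[H+] = 10^(-6.18)
[H+] = 6.607e-07 M

6.607e-07 M


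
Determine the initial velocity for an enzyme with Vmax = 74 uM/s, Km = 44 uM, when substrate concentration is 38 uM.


v = Vmax * [S] / (Km + [S])
v = 74 * 38 / (44 + 38)
v = 34.2927 uM/s

34.2927 uM/s


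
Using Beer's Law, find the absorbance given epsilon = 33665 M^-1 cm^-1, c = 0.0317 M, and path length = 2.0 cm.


A = epsilon * c * l
A = 33665 * 0.0317 * 2.0
A = 2134.361

2134.361


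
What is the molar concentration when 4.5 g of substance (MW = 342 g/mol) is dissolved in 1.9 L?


C = (mass / MW) / volume
C = (4.5 / 342) / 1.9
C = 0.0069 M

0.0069 M


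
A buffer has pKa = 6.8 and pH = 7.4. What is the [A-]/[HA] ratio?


[A-]/[HA] = 10^(pH - pKa)
= 10^(7.4 - 6.8)
= 3.9811

3.9811


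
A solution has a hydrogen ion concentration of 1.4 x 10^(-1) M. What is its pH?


pH = -log10([H+])
pH = -log10(1.4 x 10^(-1))
pH = 0.8539

0.8539


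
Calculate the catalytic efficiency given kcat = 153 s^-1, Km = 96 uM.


Catalytic efficiency = kcat / Km
= 153 / 96
= 1.5938 uM^-1*s^-1

1.5938 uM^-1*s^-1


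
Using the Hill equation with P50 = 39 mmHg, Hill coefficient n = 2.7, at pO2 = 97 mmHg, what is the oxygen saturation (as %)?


Y = pO2^n / (P50^n + pO2^n)
Y = 97^2.7 / (39^2.7 + 97^2.7)
Y = 92.13%

92.13%


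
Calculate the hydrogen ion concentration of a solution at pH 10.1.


[H+] = 10^(-pH)
[H+] = 10^(-10.1)
[H+] = 7.943e-11 M

7.943e-11 M


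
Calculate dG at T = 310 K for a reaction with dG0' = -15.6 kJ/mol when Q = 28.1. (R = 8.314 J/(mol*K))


dG = dG0' + RT * ln(Q) / 1000
dG = -15.6 + 8.314 * 310 * ln(28.1) / 1000
dG = -7.0026 kJ/mol

-7.0026 kJ/mol


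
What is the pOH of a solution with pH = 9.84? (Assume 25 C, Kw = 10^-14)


pOH = 14 - pH
pOH = 14 - 9.84
pOH = 4.16

4.16


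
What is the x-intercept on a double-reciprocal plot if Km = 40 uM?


x-intercept = -1/Km
= -1/40
= -0.025 1/uM

-0.025 1/uM


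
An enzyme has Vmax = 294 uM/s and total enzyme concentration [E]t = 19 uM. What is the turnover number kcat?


kcat = Vmax / [E]t
kcat = 294 / 19
kcat = 15.4737 s^-1

15.4737 s^-1


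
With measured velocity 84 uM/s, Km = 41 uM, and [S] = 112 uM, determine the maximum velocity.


Vmax = v * (Km + [S]) / [S]
Vmax = 84 * (41 + 112) / 112
Vmax = 114.75 uM/s

114.75 uM/s


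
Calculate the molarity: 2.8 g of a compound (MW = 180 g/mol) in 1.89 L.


C = (mass / MW) / volume
C = (2.8 / 180) / 1.89
C = 0.0082 M

0.0082 M


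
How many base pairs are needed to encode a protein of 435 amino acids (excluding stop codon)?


Each amino acid = 1 codon = 3 bp
bp = 435 * 3 = 1305 bp

1305 bp


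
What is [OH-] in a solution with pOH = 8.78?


[OH-] = 10^(-pOH)
[OH-] = 10^(-8.78)
[OH-] = 1.660e-09 M

1.660e-09 M


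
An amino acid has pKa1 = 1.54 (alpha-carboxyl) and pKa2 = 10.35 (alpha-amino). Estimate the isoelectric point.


pI = (pKa1 + pKa2) / 2
pI = (1.54 + 10.35) / 2
pI = 5.945

5.945


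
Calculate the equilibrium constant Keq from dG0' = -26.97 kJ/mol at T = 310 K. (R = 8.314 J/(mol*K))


Keq = exp(-dG0 * 1000 / (R * T))
Keq = exp(-(-26.97) * 1000 / (8.314 * 310))
Keq = 35041.1065

35041.1065


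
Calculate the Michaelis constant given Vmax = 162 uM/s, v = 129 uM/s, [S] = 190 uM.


Km = [S] * (Vmax - v) / v
Km = 190 * (162 - 129) / 129
Km = 48.6047 uM

48.6047 uM


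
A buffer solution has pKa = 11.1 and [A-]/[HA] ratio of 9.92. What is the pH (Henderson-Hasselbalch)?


pH = pKa + log10([A-]/[HA])
pH = 11.1 + log10(9.92)
pH = 12.0965

12.0965


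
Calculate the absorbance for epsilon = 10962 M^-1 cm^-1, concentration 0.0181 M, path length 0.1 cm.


A = epsilon * c * l
A = 10962 * 0.0181 * 0.1
A = 19.8412

19.8412


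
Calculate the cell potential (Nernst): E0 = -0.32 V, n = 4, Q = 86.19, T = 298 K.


E = E0 - (RT/nF) * ln(Q)
E = -0.32 - (8.314 * 298 / (4 * 96485)) * ln(86.19)
E = -0.3486 V

-0.3486 V


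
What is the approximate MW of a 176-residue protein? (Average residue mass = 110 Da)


MW = n_residues * 110 Da
MW = 176 * 110
MW = 19360 Da

19360 Da


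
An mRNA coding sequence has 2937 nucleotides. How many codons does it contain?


codons = nucleotides / 3
codons = 2937 / 3 = 979

979


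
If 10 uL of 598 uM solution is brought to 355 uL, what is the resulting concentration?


C2 = C1 * V1 / V2
C2 = 598 * 10 / 355
C2 = 16.8451 uM

16.8451 uM


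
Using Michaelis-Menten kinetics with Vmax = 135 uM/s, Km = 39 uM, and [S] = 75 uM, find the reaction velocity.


v = Vmax * [S] / (Km + [S])
v = 135 * 75 / (39 + 75)
v = 88.8158 uM/s

88.8158 uM/s


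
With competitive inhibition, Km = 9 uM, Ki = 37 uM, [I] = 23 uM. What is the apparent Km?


Km_app = Km * (1 + [I]/Ki)
Km_app = 9 * (1 + 23/37)
Km_app = 14.5946 uM

14.5946 uM


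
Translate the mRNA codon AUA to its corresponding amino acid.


Standard genetic code lookup.
Codon AUA -> Ile

Ile


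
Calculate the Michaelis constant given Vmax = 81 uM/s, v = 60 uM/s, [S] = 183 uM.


Km = [S] * (Vmax - v) / v
Km = 183 * (81 - 60) / 60
Km = 64.05 uM

64.05 uM


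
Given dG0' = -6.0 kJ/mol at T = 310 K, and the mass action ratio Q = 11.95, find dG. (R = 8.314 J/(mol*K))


dG = dG0' + RT * ln(Q) / 1000
dG = -6.0 + 8.314 * 310 * ln(11.95) / 1000
dG = 0.3937 kJ/mol

0.3937 kJ/mol


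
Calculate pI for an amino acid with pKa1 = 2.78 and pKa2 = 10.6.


pI = (pKa1 + pKa2) / 2
pI = (2.78 + 10.6) / 2
pI = 6.69

6.69


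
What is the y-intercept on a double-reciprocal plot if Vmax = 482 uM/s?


y-intercept = 1/Vmax
= 1/482
= 0.0021 s/uM

0.0021 s/uM


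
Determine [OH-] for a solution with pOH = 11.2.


[OH-] = 10^(-pOH)
[OH-] = 10^(-11.2)
[OH-] = 6.310e-12 M

6.310e-12 M


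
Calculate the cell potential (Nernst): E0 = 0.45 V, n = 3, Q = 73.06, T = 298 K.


E = E0 - (RT/nF) * ln(Q)
E = 0.45 - (8.314 * 298 / (3 * 96485)) * ln(73.06)
E = 0.4133 V

0.4133 V


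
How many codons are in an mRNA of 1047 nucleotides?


codons = nucleotides / 3
codons = 1047 / 3 = 349

349


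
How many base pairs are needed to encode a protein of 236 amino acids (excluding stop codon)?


Each amino acid = 1 codon = 3 bp
bp = 236 * 3 = 708 bp

708 bp


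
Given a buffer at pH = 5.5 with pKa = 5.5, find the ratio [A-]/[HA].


[A-]/[HA] = 10^(pH - pKa)
= 10^(5.5 - 5.5)
= 1.0

1.0


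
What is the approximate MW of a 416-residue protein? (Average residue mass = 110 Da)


MW = n_residues * 110 Da
MW = 416 * 110
MW = 45760 Da

45760 Da


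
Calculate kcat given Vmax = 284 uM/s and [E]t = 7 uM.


kcat = Vmax / [E]t
kcat = 284 / 7
kcat = 40.5714 s^-1

40.5714 s^-1


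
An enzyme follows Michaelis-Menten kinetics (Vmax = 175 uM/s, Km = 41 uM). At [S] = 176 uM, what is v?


v = Vmax * [S] / (Km + [S])
v = 175 * 176 / (41 + 176)
v = 141.9355 uM/s

141.9355 uM/s


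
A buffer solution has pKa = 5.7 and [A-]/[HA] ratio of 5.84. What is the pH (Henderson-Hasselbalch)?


pH = pKa + log10([A-]/[HA])
pH = 5.7 + log10(5.84)
pH = 6.4664

6.4664


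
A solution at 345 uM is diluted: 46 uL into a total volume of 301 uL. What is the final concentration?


C2 = C1 * V1 / V2
C2 = 345 * 46 / 301
C2 = 52.7243 uM

52.7243 uM


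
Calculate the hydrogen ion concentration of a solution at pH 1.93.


[H+] = 10^(-pH)
[H+] = 10^(-1.93)
[H+] = 0.0117 M

0.0117 M


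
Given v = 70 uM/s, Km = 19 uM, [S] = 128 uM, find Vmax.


Vmax = v * (Km + [S]) / [S]
Vmax = 70 * (19 + 128) / 128
Vmax = 80.3906 uM/s

80.3906 uM/s


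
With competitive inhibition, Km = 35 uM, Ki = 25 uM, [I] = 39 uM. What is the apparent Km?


Km_app = Km * (1 + [I]/Ki)
Km_app = 35 * (1 + 39/25)
Km_app = 89.6 uM

89.6 uM


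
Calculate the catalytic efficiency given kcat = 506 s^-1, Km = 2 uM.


Catalytic efficiency = kcat / Km
= 506 / 2
= 253.0 uM^-1*s^-1

253.0 uM^-1*s^-1


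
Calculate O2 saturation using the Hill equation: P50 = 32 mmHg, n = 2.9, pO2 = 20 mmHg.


Y = pO2^n / (P50^n + pO2^n)
Y = 20^2.9 / (32^2.9 + 20^2.9)
Y = 20.38%

20.38%


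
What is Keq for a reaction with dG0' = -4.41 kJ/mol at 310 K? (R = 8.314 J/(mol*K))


Keq = exp(-dG0 * 1000 / (R * T))
Keq = exp(-(-4.41) * 1000 / (8.314 * 310))
Keq = 5.5349

5.5349


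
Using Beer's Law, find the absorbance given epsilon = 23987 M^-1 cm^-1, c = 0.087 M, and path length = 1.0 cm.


A = epsilon * c * l
A = 23987 * 0.087 * 1.0
A = 2086.869

2086.869


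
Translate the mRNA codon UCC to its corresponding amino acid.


Standard genetic code lookup.
Codon UCC -> Ser

Ser


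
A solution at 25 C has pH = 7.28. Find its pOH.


pOH = 14 - pH
pOH = 14 - 7.28
pOH = 6.72

6.72


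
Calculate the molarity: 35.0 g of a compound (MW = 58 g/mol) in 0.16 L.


C = (mass / MW) / volume
C = (35.0 / 58) / 0.16
C = 3.7716 M

3.7716 M


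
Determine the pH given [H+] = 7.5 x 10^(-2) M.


pH = -log10([H+])
pH = -log10(7.5 x 10^(-2))
pH = 1.1249

1.1249


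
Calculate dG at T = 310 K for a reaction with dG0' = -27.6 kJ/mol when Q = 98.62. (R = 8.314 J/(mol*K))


dG = dG0' + RT * ln(Q) / 1000
dG = -27.6 + 8.314 * 310 * ln(98.62) / 1000
dG = -15.7667 kJ/mol

-15.7667 kJ/mol


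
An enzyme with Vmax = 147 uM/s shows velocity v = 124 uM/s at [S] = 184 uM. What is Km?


Km = [S] * (Vmax - v) / v
Km = 184 * (147 - 124) / 124
Km = 34.129 uM

34.129 uM


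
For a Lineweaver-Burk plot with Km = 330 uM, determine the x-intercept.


x-intercept = -1/Km
= -1/330
= -0.003 1/uM

-0.003 1/uM


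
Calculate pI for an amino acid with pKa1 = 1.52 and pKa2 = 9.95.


pI = (pKa1 + pKa2) / 2
pI = (1.52 + 9.95) / 2
pI = 5.735

5.735


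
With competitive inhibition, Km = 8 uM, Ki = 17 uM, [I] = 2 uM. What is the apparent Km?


Km_app = Km * (1 + [I]/Ki)
Km_app = 8 * (1 + 2/17)
Km_app = 8.9412 uM

8.9412 uM


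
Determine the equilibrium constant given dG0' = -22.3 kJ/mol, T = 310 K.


Keq = exp(-dG0 * 1000 / (R * T))
Keq = exp(-(-22.3) * 1000 / (8.314 * 310))
Keq = 5723.4753

5723.4753


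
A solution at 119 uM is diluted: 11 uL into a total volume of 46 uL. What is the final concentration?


C2 = C1 * V1 / V2
C2 = 119 * 11 / 46
C2 = 28.4565 uM

28.4565 uM


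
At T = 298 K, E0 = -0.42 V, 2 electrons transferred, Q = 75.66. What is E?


E = E0 - (RT/nF) * ln(Q)
E = -0.42 - (8.314 * 298 / (2 * 96485)) * ln(75.66)
E = -0.4755 V

-0.4755 V


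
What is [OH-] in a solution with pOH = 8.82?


[OH-] = 10^(-pOH)
[OH-] = 10^(-8.82)
[OH-] = 1.514e-09 M

1.514e-09 M


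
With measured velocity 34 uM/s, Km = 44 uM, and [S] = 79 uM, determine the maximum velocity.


Vmax = v * (Km + [S]) / [S]
Vmax = 34 * (44 + 79) / 79
Vmax = 52.9367 uM/s

52.9367 uM/s


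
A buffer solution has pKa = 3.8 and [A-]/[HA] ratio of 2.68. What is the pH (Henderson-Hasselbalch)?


pH = pKa + log10([A-]/[HA])
pH = 3.8 + log10(2.68)
pH = 4.2281

4.2281


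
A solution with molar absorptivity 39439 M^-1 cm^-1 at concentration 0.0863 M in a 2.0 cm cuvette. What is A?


A = epsilon * c * l
A = 39439 * 0.0863 * 2.0
A = 6807.1714

6807.1714


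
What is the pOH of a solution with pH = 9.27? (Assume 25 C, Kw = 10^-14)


pOH = 14 - pH
pOH = 14 - 9.27
pOH = 4.73

4.73


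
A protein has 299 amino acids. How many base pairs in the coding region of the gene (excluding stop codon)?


Each amino acid = 1 codon = 3 bp
bp = 299 * 3 = 897 bp

897 bp


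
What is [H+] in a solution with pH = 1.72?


[H+] = 10^(-pH)
[H+] = 10^(-1.72)
[H+] = 0.0191 M

0.0191 M


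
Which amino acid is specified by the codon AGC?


Standard genetic code lookup.
Codon AGC -> Ser

Ser


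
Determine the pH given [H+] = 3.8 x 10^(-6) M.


pH = -log10([H+])
pH = -log10(3.8 x 10^(-6))
pH = 5.4202

5.4202


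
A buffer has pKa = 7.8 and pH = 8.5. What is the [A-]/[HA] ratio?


[A-]/[HA] = 10^(pH - pKa)
= 10^(8.5 - 7.8)
= 5.0119

5.0119


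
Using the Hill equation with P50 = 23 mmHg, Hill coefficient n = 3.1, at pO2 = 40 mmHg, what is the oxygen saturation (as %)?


Y = pO2^n / (P50^n + pO2^n)
Y = 40^3.1 / (23^3.1 + 40^3.1)
Y = 84.75%

84.75%


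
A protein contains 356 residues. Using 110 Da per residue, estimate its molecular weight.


MW = n_residues * 110 Da
MW = 356 * 110
MW = 39160 Da

39160 Da


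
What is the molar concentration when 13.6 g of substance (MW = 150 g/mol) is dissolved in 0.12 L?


C = (mass / MW) / volume
C = (13.6 / 150) / 0.12
C = 0.7556 M

0.7556 M


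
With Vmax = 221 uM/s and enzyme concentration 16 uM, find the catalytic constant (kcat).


kcat = Vmax / [E]t
kcat = 221 / 16
kcat = 13.8125 s^-1

13.8125 s^-1


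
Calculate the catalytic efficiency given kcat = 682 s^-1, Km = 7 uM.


Catalytic efficiency = kcat / Km
= 682 / 7
= 97.4286 uM^-1*s^-1

97.4286 uM^-1*s^-1


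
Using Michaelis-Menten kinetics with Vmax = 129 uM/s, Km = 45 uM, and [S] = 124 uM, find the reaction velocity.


v = Vmax * [S] / (Km + [S])
v = 129 * 124 / (45 + 124)
v = 94.6509 uM/s

94.6509 uM/s


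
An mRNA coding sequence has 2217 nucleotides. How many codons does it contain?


codons = nucleotides / 3
codons = 2217 / 3 = 739

739


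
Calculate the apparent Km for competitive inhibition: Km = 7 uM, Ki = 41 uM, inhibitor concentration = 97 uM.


Km_app = Km * (1 + [I]/Ki)
Km_app = 7 * (1 + 97/41)
Km_app = 23.561 uM

23.561 uM


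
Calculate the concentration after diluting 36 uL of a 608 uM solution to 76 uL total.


C2 = C1 * V1 / V2
C2 = 608 * 36 / 76
C2 = 288.0 uM

288.0 uM


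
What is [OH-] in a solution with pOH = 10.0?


[OH-] = 10^(-pOH)
[OH-] = 10^(-10.0)
[OH-] = 1.000e-10 M

1.000e-10 M


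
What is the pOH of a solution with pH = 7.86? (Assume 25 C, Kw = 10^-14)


pOH = 14 - pH
pOH = 14 - 7.86
pOH = 6.14

6.14


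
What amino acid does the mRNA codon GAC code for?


Standard genetic code lookup.
Codon GAC -> Asp

Asp


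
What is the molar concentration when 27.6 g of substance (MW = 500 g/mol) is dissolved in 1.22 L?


C = (mass / MW) / volume
C = (27.6 / 500) / 1.22
C = 0.0452 M

0.0452 M


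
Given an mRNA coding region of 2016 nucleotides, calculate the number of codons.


codons = nucleotides / 3
codons = 2016 / 3 = 672

672


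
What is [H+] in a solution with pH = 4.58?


[H+] = 10^(-pH)
[H+] = 10^(-4.58)
[H+] = 2.630e-05 M

2.630e-05 M


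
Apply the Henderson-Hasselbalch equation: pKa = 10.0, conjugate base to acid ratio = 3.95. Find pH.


pH = pKa + log10([A-]/[HA])
pH = 10.0 + log10(3.95)
pH = 10.5966

10.5966


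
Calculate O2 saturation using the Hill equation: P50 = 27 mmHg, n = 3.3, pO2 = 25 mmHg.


Y = pO2^n / (P50^n + pO2^n)
Y = 25^3.3 / (27^3.3 + 25^3.3)
Y = 43.68%

43.68%


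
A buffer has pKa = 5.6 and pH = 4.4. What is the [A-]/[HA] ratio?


[A-]/[HA] = 10^(pH - pKa)
= 10^(4.4 - 5.6)
= 0.0631

0.0631


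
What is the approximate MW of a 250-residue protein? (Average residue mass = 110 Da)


MW = n_residues * 110 Da
MW = 250 * 110
MW = 27500 Da

27500 Da


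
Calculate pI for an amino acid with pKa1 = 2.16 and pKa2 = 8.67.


pI = (pKa1 + pKa2) / 2
pI = (2.16 + 8.67) / 2
pI = 5.415

5.415


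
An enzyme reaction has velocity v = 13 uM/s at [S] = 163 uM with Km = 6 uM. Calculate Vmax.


Vmax = v * (Km + [S]) / [S]
Vmax = 13 * (6 + 163) / 163
Vmax = 13.4785 uM/s

13.4785 uM/s


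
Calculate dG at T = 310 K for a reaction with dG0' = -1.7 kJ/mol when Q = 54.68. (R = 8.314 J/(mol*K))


dG = dG0' + RT * ln(Q) / 1000
dG = -1.7 + 8.314 * 310 * ln(54.68) / 1000
dG = 8.6132 kJ/mol

8.6132 kJ/mol


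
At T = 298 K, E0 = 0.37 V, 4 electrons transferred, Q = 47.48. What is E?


E = E0 - (RT/nF) * ln(Q)
E = 0.37 - (8.314 * 298 / (4 * 96485)) * ln(47.48)
E = 0.3452 V

0.3452 V


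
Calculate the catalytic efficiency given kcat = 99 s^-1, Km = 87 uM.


Catalytic efficiency = kcat / Km
= 99 / 87
= 1.1379 uM^-1*s^-1

1.1379 uM^-1*s^-1


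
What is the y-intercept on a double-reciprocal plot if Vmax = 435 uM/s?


y-intercept = 1/Vmax
= 1/435
= 0.0023 s/uM

0.0023 s/uM


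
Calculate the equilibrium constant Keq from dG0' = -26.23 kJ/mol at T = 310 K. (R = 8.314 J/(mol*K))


Keq = exp(-dG0 * 1000 / (R * T))
Keq = exp(-(-26.23) * 1000 / (8.314 * 310))
Keq = 26295.6656

26295.6656


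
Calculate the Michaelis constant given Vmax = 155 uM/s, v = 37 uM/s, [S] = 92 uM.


Km = [S] * (Vmax - v) / v
Km = 92 * (155 - 37) / 37
Km = 293.4054 uM

293.4054 uM


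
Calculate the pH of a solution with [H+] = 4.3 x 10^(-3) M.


pH = -log10([H+])
pH = -log10(4.3 x 10^(-3))
pH = 2.3665

2.3665


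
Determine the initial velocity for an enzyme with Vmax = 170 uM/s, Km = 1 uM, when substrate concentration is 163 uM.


v = Vmax * [S] / (Km + [S])
v = 170 * 163 / (1 + 163)
v = 168.9634 uM/s

168.9634 uM/s


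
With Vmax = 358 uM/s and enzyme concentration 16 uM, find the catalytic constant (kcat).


kcat = Vmax / [E]t
kcat = 358 / 16
kcat = 22.375 s^-1

22.375 s^-1


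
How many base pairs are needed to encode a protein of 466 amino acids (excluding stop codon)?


Each amino acid = 1 codon = 3 bp
bp = 466 * 3 = 1398 bp

1398 bp


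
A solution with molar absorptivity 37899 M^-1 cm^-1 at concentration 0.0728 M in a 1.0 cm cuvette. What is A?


A = epsilon * c * l
A = 37899 * 0.0728 * 1.0
A = 2759.0472

2759.0472


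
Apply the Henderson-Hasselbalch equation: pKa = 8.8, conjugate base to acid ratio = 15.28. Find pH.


pH = pKa + log10([A-]/[HA])
pH = 8.8 + log10(15.28)
pH = 9.9841

9.9841


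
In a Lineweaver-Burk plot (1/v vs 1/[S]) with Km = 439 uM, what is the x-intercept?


x-intercept = -1/Km
= -1/439
= -0.0023 1/uM

-0.0023 1/uM


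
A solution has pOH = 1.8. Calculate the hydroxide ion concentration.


[OH-] = 10^(-pOH)
[OH-] = 10^(-1.8)
[OH-] = 0.0158 M

0.0158 M


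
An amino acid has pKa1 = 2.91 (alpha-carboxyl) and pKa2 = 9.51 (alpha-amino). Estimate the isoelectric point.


pI = (pKa1 + pKa2) / 2
pI = (2.91 + 9.51) / 2
pI = 6.21

6.21


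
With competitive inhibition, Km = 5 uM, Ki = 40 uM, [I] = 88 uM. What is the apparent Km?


Km_app = Km * (1 + [I]/Ki)
Km_app = 5 * (1 + 88/40)
Km_app = 16.0 uM

16.0 uM


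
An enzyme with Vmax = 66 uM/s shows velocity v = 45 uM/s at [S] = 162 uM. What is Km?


Km = [S] * (Vmax - v) / v
Km = 162 * (66 - 45) / 45
Km = 75.6 uM

75.6 uM


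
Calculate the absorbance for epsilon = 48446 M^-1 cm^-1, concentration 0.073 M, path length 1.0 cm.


A = epsilon * c * l
A = 48446 * 0.073 * 1.0
A = 3536.558

3536.558


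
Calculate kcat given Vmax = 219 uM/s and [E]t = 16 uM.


kcat = Vmax / [E]t
kcat = 219 / 16
kcat = 13.6875 s^-1

13.6875 s^-1


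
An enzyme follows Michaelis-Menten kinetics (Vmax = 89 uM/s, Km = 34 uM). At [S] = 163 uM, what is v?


v = Vmax * [S] / (Km + [S])
v = 89 * 163 / (34 + 163)
v = 73.6396 uM/s

73.6396 uM/s


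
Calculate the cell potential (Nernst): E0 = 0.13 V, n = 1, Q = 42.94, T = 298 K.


E = E0 - (RT/nF) * ln(Q)
E = 0.13 - (8.314 * 298 / (1 * 96485)) * ln(42.94)
E = 0.0335 V

0.0335 V


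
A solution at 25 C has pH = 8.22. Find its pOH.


pOH = 14 - pH
pOH = 14 - 8.22
pOH = 5.78

5.78


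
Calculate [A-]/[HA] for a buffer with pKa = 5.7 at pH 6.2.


[A-]/[HA] = 10^(pH - pKa)
= 10^(6.2 - 5.7)
= 3.1623

3.1623


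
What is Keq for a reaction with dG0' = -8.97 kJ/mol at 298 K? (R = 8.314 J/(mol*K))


Keq = exp(-dG0 * 1000 / (R * T))
Keq = exp(-(-8.97) * 1000 / (8.314 * 298))
Keq = 37.3555

37.3555


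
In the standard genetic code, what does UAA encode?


Standard genetic code lookup.
Codon UAA -> Stop

Stop


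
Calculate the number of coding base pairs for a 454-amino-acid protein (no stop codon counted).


Each amino acid = 1 codon = 3 bp
bp = 454 * 3 = 1362 bp

1362 bp


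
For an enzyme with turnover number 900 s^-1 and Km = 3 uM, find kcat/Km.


Catalytic efficiency = kcat / Km
= 900 / 3
= 300.0 uM^-1*s^-1

300.0 uM^-1*s^-1


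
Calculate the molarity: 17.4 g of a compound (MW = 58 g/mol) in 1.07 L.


C = (mass / MW) / volume
C = (17.4 / 58) / 1.07
C = 0.2804 M

0.2804 M


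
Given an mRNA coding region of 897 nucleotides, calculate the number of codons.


codons = nucleotides / 3
codons = 897 / 3 = 299

299


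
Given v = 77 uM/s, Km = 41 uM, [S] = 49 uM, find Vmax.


Vmax = v * (Km + [S]) / [S]
Vmax = 77 * (41 + 49) / 49
Vmax = 141.4286 uM/s

141.4286 uM/s


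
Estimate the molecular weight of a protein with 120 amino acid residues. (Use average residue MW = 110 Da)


MW = n_residues * 110 Da
MW = 120 * 110
MW = 13200 Da

13200 Da


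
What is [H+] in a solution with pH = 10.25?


[H+] = 10^(-pH)
[H+] = 10^(-10.25)
[H+] = 5.623e-11 M

5.623e-11 M


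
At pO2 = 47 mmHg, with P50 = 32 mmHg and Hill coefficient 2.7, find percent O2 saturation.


Y = pO2^n / (P50^n + pO2^n)
Y = 47^2.7 / (32^2.7 + 47^2.7)
Y = 73.84%

73.84%


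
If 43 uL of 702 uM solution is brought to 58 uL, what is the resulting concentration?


C2 = C1 * V1 / V2
C2 = 702 * 43 / 58
C2 = 520.4483 uM

520.4483 uM


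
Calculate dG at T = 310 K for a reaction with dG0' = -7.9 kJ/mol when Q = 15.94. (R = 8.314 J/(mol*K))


dG = dG0' + RT * ln(Q) / 1000
dG = -7.9 + 8.314 * 310 * ln(15.94) / 1000
dG = -0.7638 kJ/mol

-0.7638 kJ/mol


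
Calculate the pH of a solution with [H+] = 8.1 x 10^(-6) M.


pH = -log10([H+])
pH = -log10(8.1 x 10^(-6))
pH = 5.0915

5.0915


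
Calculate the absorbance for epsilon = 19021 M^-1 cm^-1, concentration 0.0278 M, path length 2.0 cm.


A = epsilon * c * l
A = 19021 * 0.0278 * 2.0
A = 1057.5676

1057.5676


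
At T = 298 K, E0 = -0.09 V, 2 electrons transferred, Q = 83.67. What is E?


E = E0 - (RT/nF) * ln(Q)
E = -0.09 - (8.314 * 298 / (2 * 96485)) * ln(83.67)
E = -0.1468 V

-0.1468 V


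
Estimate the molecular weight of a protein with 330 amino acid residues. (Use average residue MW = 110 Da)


MW = n_residues * 110 Da
MW = 330 * 110
MW = 36300 Da

36300 Da


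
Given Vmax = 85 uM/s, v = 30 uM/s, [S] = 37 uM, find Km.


Km = [S] * (Vmax - v) / v
Km = 37 * (85 - 30) / 30
Km = 67.8333 uM

67.8333 uM


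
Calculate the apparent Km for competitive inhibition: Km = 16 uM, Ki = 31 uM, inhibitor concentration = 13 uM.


Km_app = Km * (1 + [I]/Ki)
Km_app = 16 * (1 + 13/31)
Km_app = 22.7097 uM

22.7097 uM


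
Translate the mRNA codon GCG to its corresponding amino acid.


Standard genetic code lookup.
Codon GCG -> Ala

Ala


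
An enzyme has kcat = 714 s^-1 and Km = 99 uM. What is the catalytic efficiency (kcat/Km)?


Catalytic efficiency = kcat / Km
= 714 / 99
= 7.2121 uM^-1*s^-1

7.2121 uM^-1*s^-1


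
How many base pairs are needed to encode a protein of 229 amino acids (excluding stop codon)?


Each amino acid = 1 codon = 3 bp
bp = 229 * 3 = 687 bp

687 bp


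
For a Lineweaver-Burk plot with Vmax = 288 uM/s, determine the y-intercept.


y-intercept = 1/Vmax
= 1/288
= 0.0035 s/uM

0.0035 s/uM


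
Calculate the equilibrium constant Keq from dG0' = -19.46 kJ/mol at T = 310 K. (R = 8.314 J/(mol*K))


Keq = exp(-dG0 * 1000 / (R * T))
Keq = exp(-(-19.46) * 1000 / (8.314 * 310))
Keq = 1901.5416

1901.5416


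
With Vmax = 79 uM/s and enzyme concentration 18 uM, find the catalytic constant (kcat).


kcat = Vmax / [E]t
kcat = 79 / 18
kcat = 4.3889 s^-1

4.3889 s^-1


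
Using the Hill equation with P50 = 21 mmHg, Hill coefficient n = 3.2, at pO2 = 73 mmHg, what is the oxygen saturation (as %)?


Y = pO2^n / (P50^n + pO2^n)
Y = 73^3.2 / (21^3.2 + 73^3.2)
Y = 98.18%

98.18%


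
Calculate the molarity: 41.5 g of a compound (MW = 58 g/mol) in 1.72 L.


C = (mass / MW) / volume
C = (41.5 / 58) / 1.72
C = 0.416 M

0.416 M


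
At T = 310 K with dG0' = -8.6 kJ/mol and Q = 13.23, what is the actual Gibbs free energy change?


dG = dG0' + RT * ln(Q) / 1000
dG = -8.6 + 8.314 * 310 * ln(13.23) / 1000
dG = -1.9441 kJ/mol

-1.9441 kJ/mol


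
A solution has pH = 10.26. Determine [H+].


[H+] = 10^(-pH)
[H+] = 10^(-10.26)
[H+] = 5.495e-11 M

5.495e-11 M


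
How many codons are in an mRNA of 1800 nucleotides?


codons = nucleotides / 3
codons = 1800 / 3 = 600

600


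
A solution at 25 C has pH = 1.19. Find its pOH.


pOH = 14 - pH
pOH = 14 - 1.19
pOH = 12.81

12.81


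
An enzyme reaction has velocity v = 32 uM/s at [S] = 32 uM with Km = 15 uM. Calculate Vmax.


Vmax = v * (Km + [S]) / [S]
Vmax = 32 * (15 + 32) / 32
Vmax = 47.0 uM/s

47.0 uM/s


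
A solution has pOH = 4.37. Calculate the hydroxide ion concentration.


[OH-] = 10^(-pOH)
[OH-] = 10^(-4.37)
[OH-] = 4.266e-05 M

4.266e-05 M


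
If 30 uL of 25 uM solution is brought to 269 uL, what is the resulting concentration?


C2 = C1 * V1 / V2
C2 = 25 * 30 / 269
C2 = 2.7881 uM

2.7881 uM


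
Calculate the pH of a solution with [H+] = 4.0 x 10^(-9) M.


pH = -log10([H+])
pH = -log10(4.0 x 10^(-9))
pH = 8.3979

8.3979


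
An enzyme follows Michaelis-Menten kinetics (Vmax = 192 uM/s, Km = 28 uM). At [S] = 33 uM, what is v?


v = Vmax * [S] / (Km + [S])
v = 192 * 33 / (28 + 33)
v = 103.8689 uM/s

103.8689 uM/s


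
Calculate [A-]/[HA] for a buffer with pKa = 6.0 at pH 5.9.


[A-]/[HA] = 10^(pH - pKa)
= 10^(5.9 - 6.0)
= 0.7943

0.7943


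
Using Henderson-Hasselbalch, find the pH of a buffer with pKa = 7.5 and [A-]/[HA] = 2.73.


pH = pKa + log10([A-]/[HA])
pH = 7.5 + log10(2.73)
pH = 7.9362

7.9362


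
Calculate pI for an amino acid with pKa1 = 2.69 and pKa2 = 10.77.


pI = (pKa1 + pKa2) / 2
pI = (2.69 + 10.77) / 2
pI = 6.73

6.73


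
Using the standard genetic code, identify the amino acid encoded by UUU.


Standard genetic code lookup.
Codon UUU -> Phe

Phe


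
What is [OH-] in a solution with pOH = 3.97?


[OH-] = 10^(-pOH)
[OH-] = 10^(-3.97)
[OH-] = 1.072e-04 M

1.072e-04 M


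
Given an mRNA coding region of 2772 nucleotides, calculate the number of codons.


codons = nucleotides / 3
codons = 2772 / 3 = 924

924


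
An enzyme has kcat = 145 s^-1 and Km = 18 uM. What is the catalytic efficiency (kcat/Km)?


Catalytic efficiency = kcat / Km
= 145 / 18
= 8.0556 uM^-1*s^-1

8.0556 uM^-1*s^-1


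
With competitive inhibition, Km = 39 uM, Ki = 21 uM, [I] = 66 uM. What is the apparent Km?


Km_app = Km * (1 + [I]/Ki)
Km_app = 39 * (1 + 66/21)
Km_app = 161.5714 uM

161.5714 uM


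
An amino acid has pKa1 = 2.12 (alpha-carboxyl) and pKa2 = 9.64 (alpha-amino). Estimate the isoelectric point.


pI = (pKa1 + pKa2) / 2
pI = (2.12 + 9.64) / 2
pI = 5.88

5.88


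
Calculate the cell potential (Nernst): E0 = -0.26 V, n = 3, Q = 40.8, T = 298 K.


E = E0 - (RT/nF) * ln(Q)
E = -0.26 - (8.314 * 298 / (3 * 96485)) * ln(40.8)
E = -0.2917 V

-0.2917 V


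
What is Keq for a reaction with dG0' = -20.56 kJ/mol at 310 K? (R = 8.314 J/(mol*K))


Keq = exp(-dG0 * 1000 / (R * T))
Keq = exp(-(-20.56) * 1000 / (8.314 * 310))
Keq = 2913.8101

2913.8101


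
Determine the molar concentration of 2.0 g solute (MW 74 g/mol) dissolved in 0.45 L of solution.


C = (mass / MW) / volume
C = (2.0 / 74) / 0.45
C = 0.0601 M

0.0601 M


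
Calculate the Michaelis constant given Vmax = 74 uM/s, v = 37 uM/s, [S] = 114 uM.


Km = [S] * (Vmax - v) / v
Km = 114 * (74 - 37) / 37
Km = 114.0 uM

114.0 uM


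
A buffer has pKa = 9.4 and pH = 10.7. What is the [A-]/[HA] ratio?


[A-]/[HA] = 10^(pH - pKa)
= 10^(10.7 - 9.4)
= 19.9526

19.9526


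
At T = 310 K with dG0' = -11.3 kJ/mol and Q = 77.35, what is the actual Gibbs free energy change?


dG = dG0' + RT * ln(Q) / 1000
dG = -11.3 + 8.314 * 310 * ln(77.35) / 1000
dG = -0.0928 kJ/mol

-0.0928 kJ/mol


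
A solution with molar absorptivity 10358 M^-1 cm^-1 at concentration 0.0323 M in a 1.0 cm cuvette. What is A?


A = epsilon * c * l
A = 10358 * 0.0323 * 1.0
A = 334.5634

334.5634


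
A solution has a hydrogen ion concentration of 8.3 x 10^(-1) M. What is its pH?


pH = -log10([H+])
pH = -log10(8.3 x 10^(-1))
pH = 0.0809

0.0809


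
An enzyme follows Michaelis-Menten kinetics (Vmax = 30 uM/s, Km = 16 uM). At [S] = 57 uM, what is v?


v = Vmax * [S] / (Km + [S])
v = 30 * 57 / (16 + 57)
v = 23.4247 uM/s

23.4247 uM/s


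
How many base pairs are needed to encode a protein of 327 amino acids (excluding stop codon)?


Each amino acid = 1 codon = 3 bp
bp = 327 * 3 = 981 bp

981 bp


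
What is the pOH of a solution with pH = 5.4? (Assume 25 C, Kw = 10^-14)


pOH = 14 - pH
pOH = 14 - 5.4
pOH = 8.6

8.6


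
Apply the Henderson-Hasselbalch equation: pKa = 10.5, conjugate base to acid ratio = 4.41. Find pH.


pH = pKa + log10([A-]/[HA])
pH = 10.5 + log10(4.41)
pH = 11.1444

11.1444


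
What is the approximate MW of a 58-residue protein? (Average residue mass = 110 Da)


MW = n_residues * 110 Da
MW = 58 * 110
MW = 6380 Da

6380 Da


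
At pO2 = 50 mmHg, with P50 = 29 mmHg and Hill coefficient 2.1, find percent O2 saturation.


Y = pO2^n / (P50^n + pO2^n)
Y = 50^2.1 / (29^2.1 + 50^2.1)
Y = 75.84%

75.84%


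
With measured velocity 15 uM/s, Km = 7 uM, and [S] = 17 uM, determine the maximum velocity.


Vmax = v * (Km + [S]) / [S]
Vmax = 15 * (7 + 17) / 17
Vmax = 21.1765 uM/s

21.1765 uM/s


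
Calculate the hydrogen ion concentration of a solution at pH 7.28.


[H+] = 10^(-pH)
[H+] = 10^(-7.28)
[H+] = 5.248e-08 M

5.248e-08 M


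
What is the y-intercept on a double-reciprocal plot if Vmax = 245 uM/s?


y-intercept = 1/Vmax
= 1/245
= 0.0041 s/uM

0.0041 s/uM


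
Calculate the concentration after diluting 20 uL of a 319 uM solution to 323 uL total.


C2 = C1 * V1 / V2
C2 = 319 * 20 / 323
C2 = 19.7523 uM

19.7523 uM


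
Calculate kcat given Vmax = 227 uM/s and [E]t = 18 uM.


kcat = Vmax / [E]t
kcat = 227 / 18
kcat = 12.6111 s^-1

12.6111 s^-1


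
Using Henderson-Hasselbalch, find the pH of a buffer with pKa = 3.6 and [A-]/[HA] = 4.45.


pH = pKa + log10([A-]/[HA])
pH = 3.6 + log10(4.45)
pH = 4.2484

4.2484


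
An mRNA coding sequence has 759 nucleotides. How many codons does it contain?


codons = nucleotides / 3
codons = 759 / 3 = 253

253


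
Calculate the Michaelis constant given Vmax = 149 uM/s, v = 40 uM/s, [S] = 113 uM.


Km = [S] * (Vmax - v) / v
Km = 113 * (149 - 40) / 40
Km = 307.925 uM

307.925 uM


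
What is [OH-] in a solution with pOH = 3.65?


[OH-] = 10^(-pOH)
[OH-] = 10^(-3.65)
[OH-] = 2.239e-04 M

2.239e-04 M


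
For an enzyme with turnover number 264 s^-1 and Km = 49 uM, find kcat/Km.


Catalytic efficiency = kcat / Km
= 264 / 49
= 5.3878 uM^-1*s^-1

5.3878 uM^-1*s^-1


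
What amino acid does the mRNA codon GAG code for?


Standard genetic code lookup.
Codon GAG -> Glu

Glu


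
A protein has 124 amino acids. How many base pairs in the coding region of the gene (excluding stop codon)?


Each amino acid = 1 codon = 3 bp
bp = 124 * 3 = 372 bp

372 bp


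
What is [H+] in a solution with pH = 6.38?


[H+] = 10^(-pH)
[H+] = 10^(-6.38)
[H+] = 4.169e-07 M

4.169e-07 M


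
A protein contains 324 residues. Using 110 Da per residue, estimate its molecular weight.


MW = n_residues * 110 Da
MW = 324 * 110
MW = 35640 Da

35640 Da


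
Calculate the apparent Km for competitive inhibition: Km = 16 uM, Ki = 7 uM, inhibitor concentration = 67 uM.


Km_app = Km * (1 + [I]/Ki)
Km_app = 16 * (1 + 67/7)
Km_app = 169.1429 uM

169.1429 uM


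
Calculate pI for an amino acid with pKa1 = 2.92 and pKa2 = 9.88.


pI = (pKa1 + pKa2) / 2
pI = (2.92 + 9.88) / 2
pI = 6.4

6.4


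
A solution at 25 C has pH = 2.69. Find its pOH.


pOH = 14 - pH
pOH = 14 - 2.69
pOH = 11.31

11.31


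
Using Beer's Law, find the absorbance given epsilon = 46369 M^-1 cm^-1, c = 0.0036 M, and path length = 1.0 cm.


A = epsilon * c * l
A = 46369 * 0.0036 * 1.0
A = 166.9284

166.9284


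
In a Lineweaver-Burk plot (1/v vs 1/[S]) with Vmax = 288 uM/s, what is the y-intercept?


y-intercept = 1/Vmax
= 1/288
= 0.0035 s/uM

0.0035 s/uM


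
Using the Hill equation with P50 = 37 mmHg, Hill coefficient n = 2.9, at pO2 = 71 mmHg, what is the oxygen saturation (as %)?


Y = pO2^n / (P50^n + pO2^n)
Y = 71^2.9 / (37^2.9 + 71^2.9)
Y = 86.88%

86.88%


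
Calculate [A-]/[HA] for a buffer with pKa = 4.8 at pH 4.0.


[A-]/[HA] = 10^(pH - pKa)
= 10^(4.0 - 4.8)
= 0.1585

0.1585


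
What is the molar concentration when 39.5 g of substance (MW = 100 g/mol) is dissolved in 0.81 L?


C = (mass / MW) / volume
C = (39.5 / 100) / 0.81
C = 0.4877 M

0.4877 M


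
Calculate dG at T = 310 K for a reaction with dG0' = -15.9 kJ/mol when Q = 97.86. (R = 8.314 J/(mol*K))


dG = dG0' + RT * ln(Q) / 1000
dG = -15.9 + 8.314 * 310 * ln(97.86) / 1000
dG = -4.0867 kJ/mol

-4.0867 kJ/mol
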